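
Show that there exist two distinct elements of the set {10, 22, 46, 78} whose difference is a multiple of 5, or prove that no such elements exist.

Two integers differ by a multiple of 5 exactly when they have the same residue mod 5. The residues are 10↦0, 22↦2, 46↦1, 78↦3.
These 4 residues are pairwise different, hence no difference of two elements is divisible by 5.

No, no such pair exists.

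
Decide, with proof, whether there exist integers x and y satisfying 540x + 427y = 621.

x = 236, y = -297

Since gcd(540, 427) = 1, every integer is an integer combination of 540 and 427.
Run the Euclidean algorithm on 540 and 427: 540 = 1·427 + 113, 427 = 3·113 + 88, 113 = 1·88 + 25, 88 = 3·25 + 13, 25 = 1·13 + 12, 13 = 1·12 + 1, 12 = 12·1 + 0.
Back-substituting, 1 = 13 − 1·12 = 13 − (25 − 1·13) = −25 + 2·13 = −25 + 2·(88 − 3·25) = 2·88 − 7·25 = 2·88 − 7·(113 − 1·88) = −7·113 + 9·88 = −7·113 + 9·(427 − 3·113) = 9·427 − 34·113 = 9·427 − 34·(540 − 1·427) = −34·540 + 43·427; that is, 540·(-34) + 427·43 = 1.
Multiplying through by 621: x = (-34)·621 = -21114, y = 43·621 = 26703 is a solution.
The general solution is x = -21114 + 427k, y = 26703 − 540k; taking k = 50 gives the smaller pair x = 236, y = -297.
Indeed 540·236 + 427·(-297) = 127440 − 126819 = 621.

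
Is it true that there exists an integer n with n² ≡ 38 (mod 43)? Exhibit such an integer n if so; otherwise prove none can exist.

Take n = 9. Then 9² = 81 = 1·43 + 38, so 9² ≡ 38 (mod 43).

n = 9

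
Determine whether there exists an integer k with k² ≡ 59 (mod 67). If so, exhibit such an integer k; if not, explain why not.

Take k = 40. Then 40² = 1600 = 23·67 + 59, so 40² ≡ 59 (mod 67).

k = 40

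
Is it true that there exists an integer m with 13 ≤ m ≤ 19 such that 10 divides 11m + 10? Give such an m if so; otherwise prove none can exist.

No, no such integer m in that range exists.

For m = 13, 14, …, 19 the values of 11m + 10 modulo 10 are 3, 4, 5, 6, 7, 8, 9 respectively.
The residue 0 does not occur, so no m in [13, 19] makes 11m + 10 a multiple of 10.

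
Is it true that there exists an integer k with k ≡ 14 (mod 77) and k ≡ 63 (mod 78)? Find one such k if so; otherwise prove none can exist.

k = 2247

Since 77 and 78 share no common factor, CRT says the pair of congruences has a solution (unique mod 6006).
Any solution of the first congruence is k = 14 + 77t; substituting into the second, 77t ≡ 63 − 14 ≡ 49 (mod 78).
Invert 77 mod 78 by the Euclidean algorithm: 78 = 1·77 + 1, 77 = 77·1 + 0; back-substituting, 1 = 78 − 1·77. Hence 77·(-1) ≡ 1, so 77⁻¹ ≡ -1 ≡ 77 (mod 78).
Therefore t ≡ 77·49 = 3773 ≡ 29 (mod 78).
With t = 29: k = 14 + 77·29 = 2247.
Check: 2247 mod 77 = 14, 2247 mod 78 = 63. ✓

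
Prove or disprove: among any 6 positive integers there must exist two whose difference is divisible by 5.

Yes, this is always true.

Partition the integers by their residue mod 5; there are 5 classes.
Since 6 > 5, two of the 6 integers must share a residue class by the pigeonhole principle; call them a and b.
Equal remainders mean a − b ≡ 0 (mod 5), so 5 divides their difference.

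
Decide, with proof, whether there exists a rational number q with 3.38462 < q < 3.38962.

q = 61/18

Multiplying by 18: 18·3.38462 = 60.92316 and 18·3.38962 = 61.01316, so the integer 61 lies strictly between them.
Hence 61/18 is a rational number with 3.38462 < 61/18 < 3.38962.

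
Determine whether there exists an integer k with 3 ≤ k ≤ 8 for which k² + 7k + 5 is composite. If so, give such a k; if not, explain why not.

k = 8

At k = 8: 8² + 7·8 + 5 = 125 = 5·25, which is composite.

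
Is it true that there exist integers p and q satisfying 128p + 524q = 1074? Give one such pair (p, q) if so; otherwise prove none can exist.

Any value of 128p + 524q is a multiple of gcd(128, 524) = 4.
However 1074 leaves remainder 2 on division by 4.
Hence no integers p, q satisfy the equation.

No such integers exist.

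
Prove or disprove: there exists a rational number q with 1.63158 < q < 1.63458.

Look for a denominator N such that an integer falls strictly between N·1.63158 and N·1.63458. N = 30 works: 30·1.63158 = 48.94740 < 49 < 49.03740 = 30·1.63458.
Hence 49/30 is a rational number with 1.63158 < 49/30 < 1.63458.

q = 49/30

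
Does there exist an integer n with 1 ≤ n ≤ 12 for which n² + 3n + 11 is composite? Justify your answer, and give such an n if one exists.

At n = 10: 10² + 3·10 + 11 = 141 = 3·47, which is composite.

n = 10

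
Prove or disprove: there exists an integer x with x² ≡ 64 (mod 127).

x = 8

Take x = 8. Then 8² = 64, and since 0 ≤ 64 < 127 this is already reduced: 8² ≡ 64 (mod 127).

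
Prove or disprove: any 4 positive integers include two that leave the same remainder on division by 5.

No, the set {23, 24, 25, 26} is a counterexample.

Try 4 consecutive integers, 23, 24, 25, 26. Their remainders mod 5 are 3, 4, 0, 1 — pairwise different, as any 4 ≤ 5 consecutive integers have distinct residues.
So no two of them leave the same remainder on division by 5; the claim fails for this set.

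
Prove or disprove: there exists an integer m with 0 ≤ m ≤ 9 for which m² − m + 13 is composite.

At m = 7: 7² − 7 + 13 = 55 = 5·11, which is composite.

m = 7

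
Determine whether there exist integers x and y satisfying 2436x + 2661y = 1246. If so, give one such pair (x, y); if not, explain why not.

There are no such integers.

Both 2436 and 2661 are divisible by gcd(2436, 2661) = 3, hence so is any combination 2436x + 2661y.
However 1246 leaves remainder 1 on division by 3.
So the equation is unsolvable over ℤ.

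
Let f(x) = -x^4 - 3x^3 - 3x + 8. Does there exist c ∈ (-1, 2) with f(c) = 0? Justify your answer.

Yes, f has a root in the interval.

f(-1) = 13 and f(2) = -38, which have opposite signs.
As a polynomial, f is continuous on every closed interval.
By the Intermediate Value Theorem f must vanish at some point of (-1, 2).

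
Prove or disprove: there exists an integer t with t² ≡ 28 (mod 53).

t = 9

Take t = 9. Then 9² = 81 = 1·53 + 28, so 9² ≡ 28 (mod 53).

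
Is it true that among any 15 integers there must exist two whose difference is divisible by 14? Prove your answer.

Each integer lies in one of the 14 residue classes modulo 14.
With 15 integers and only 14 classes, the pigeonhole principle forces two of them, say a and b, into the same class.
Equal remainders mean a − b ≡ 0 (mod 14), so 14 divides their difference.

Yes, this is always true.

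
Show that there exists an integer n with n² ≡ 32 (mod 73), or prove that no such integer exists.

n = 18

n = 18 works: 18² = 324, and 324 − 32 = 292 = 4·73.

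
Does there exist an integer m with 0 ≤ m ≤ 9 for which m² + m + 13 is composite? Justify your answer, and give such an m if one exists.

At m = 7: 7² + 7 + 13 = 69 = 3·23, which is composite.

m = 7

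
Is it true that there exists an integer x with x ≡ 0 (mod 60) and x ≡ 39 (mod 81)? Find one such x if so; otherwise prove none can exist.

gcd(60, 81) = 3. A simultaneous solution exists iff 0 ≡ 39 (mod 3); here 0 mod 3 = 0 = 39 mod 3, so it does.
Step through x = 0, 0 + 60, 0 + 2·60, …: the values 0, 60, 120 reduce mod 81 to 0, 60, 39. The value 120 hits 39.
Indeed 120 ≡ 0 (mod 60) and 120 ≡ 39 (mod 81).

x = 120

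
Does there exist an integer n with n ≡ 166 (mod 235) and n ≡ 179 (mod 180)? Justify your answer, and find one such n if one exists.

Reduce both congruences modulo 5, which divides 235 and 180: they say n ≡ 166 (mod 5) and n ≡ 179 (mod 5).
But 166 mod 5 = 1 while 179 mod 5 = 4, a contradiction.
Hence the system has no solution.

There is no such integer.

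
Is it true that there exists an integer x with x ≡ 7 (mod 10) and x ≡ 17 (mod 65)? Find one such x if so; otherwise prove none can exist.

x = 17

Here gcd(10, 65) = 5, and both 7 and 17 leave remainder 2 mod 5, so the system is consistent.
List candidates x ≡ 7 (mod 10): 7, 17. Modulo 65 these are 7, 17; 17 gives 17 as required.
Check: 17 mod 10 = 7, 17 mod 65 = 17. ✓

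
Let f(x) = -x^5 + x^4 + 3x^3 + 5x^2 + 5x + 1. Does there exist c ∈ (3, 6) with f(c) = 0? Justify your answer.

No.

f(3) = -20 and f(6) = -5621, both negative, so a sign-change argument is unavailable; we show f keeps this sign on the whole interval.
Substitute x = 3 + u, where 0 < u < 3 on the interval. Expanding, f(3 + u) = -u^5 - 14u^4 - 75u^3 - 184u^2 - 181u - 20.
All 6 nonzero coefficients of this polynomial in u are negative; hence for u > 0 the value is a sum of negative terms (the constant -20 among them).
So f is strictly negative on (3, 6); no root exists in the interval.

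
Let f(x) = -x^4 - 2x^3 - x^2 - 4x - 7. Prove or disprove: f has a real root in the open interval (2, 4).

The endpoint values f(2) = -51 and f(4) = -423 are both negative. Claim: f(x) < 0 for every x in (2, 4).
Shift to the endpoint 2: with x = 2 + u (0 < u < 2), one computes f(2 + u) = -u^4 - 10u^3 - 37u^2 - 64u - 51.
All 5 nonzero coefficients of this polynomial in u are negative; hence for u > 0 the value is a sum of negative terms (the constant -51 among them).
Therefore f(x) < 0 throughout (2, 4), and f has no zero there.

No such root exists.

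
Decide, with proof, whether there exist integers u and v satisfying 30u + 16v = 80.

Every value of 30u + 16v is a multiple of gcd(30, 16) = 2; since 2 ∣ 80, solutions exist.
Dividing through by 2 reduces the equation to 15u + 8v = 40.
Euclidean algorithm: 15 = 1·8 + 7, 8 = 1·7 + 1, 7 = 7·1 + 0.
Back-substituting, 1 = 8 − 1·7 = 8 − (15 − 1·8) = −15 + 2·8; that is, 15·(-1) + 8·2 = 1.
Multiplying through by 40: u = (-1)·40 = -40, v = 2·40 = 80 is a solution.
The general solution is u = -40 + 8k, v = 80 − 15k; taking k = 5 gives the smaller pair u = 0, v = 5.
Indeed 30·0 + 16·5 = 0 + 80 = 80.

u = 0, v = 5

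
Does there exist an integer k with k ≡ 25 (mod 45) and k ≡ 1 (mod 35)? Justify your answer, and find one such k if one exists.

No such integer exists.

Reduce both congruences modulo 5, which divides 45 and 35: they say k ≡ 25 (mod 5) and k ≡ 1 (mod 5).
But 25 mod 5 = 0 while 1 mod 5 = 1, a contradiction.
Therefore no such k exists.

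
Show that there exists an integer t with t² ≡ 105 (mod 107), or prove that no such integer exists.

t = 31

t = 31 works: 31² = 961, and 961 − 105 = 856 = 8·107.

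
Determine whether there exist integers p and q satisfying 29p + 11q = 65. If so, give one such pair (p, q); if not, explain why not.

p = 3, q = -2

Since gcd(29, 11) = 1, every integer is an integer combination of 29 and 11.
Euclidean algorithm: 29 = 2·11 + 7, 11 = 1·7 + 4, 7 = 1·4 + 3, 4 = 1·3 + 1, 3 = 3·1 + 0.
Unwinding: 1 = 4 − 1·3 = 4 − (7 − 1·4) = −7 + 2·4 = −7 + 2·(11 − 1·7) = 2·11 − 3·7 = 2·11 − 3·(29 − 2·11) = −3·29 + 8·11, i.e. 29·(-3) + 11·8 = 1.
Multiplying through by 65: p = (-3)·65 = -195, q = 8·65 = 520 is a solution.
Shifting by a multiple of (11, −29) keeps it a solution: p = -195 + 18·11 = 3, q = 520 − 18·29 = -2.
Indeed 29·3 + 11·(-2) = 87 − 22 = 65.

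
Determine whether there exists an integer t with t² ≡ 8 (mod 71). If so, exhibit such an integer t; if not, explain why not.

t = 24

Take t = 24. Then 24² = 576 = 8·71 + 8, so 24² ≡ 8 (mod 71).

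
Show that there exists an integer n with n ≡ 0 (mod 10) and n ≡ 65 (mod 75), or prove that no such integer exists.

gcd(10, 75) = 5. A simultaneous solution exists iff 0 ≡ 65 (mod 5); here 0 mod 5 = 0 = 65 mod 5, so it does.
Put n = 0 + 10t, so we need 10t ≡ 65 (mod 75), equivalently (divide by 5) 2t ≡ 13 (mod 15).
To invert 2 modulo 15: 15 = 7·2 + 1, 2 = 2·1 + 0, and unwinding, 1 = 15 − 7·2. Thus 2⁻¹ ≡ -7 ≡ 8 (mod 15).
Multiplying by 8: t ≡ 8·13 = 104 ≡ 14 (mod 15).
Then n = 0 + 10·14 = 140.
Check: 140 mod 10 = 0, 140 mod 75 = 65. ✓

n = 140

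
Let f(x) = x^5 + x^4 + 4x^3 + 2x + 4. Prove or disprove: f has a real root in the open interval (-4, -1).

The endpoint values f(-4) = -1028 and f(-1) = -2 are both negative. Claim: f(x) < 0 for every x in (-4, -1).
Shift to the endpoint -1: with x = -1 − u (0 < u < 3), one computes f(-1 − u) = -u^5 - 4u^4 - 10u^3 - 16u^2 - 15u - 2.
All 6 nonzero coefficients of this polynomial in u are negative; hence for u > 0 the value is a sum of negative terms (the constant -2 among them).
Therefore f(x) < 0 throughout (-4, -1), and f has no zero there.

f has no root in that interval.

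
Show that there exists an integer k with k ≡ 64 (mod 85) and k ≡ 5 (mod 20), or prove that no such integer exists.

No, no such integer exists.

Both moduli are multiples of 5 = gcd(85, 20), so any solution would satisfy k ≡ 64 and k ≡ 5 modulo 5 simultaneously.
These are incompatible: 64 − 5 = 59 is not divisible by 5.
Hence the system has no solution.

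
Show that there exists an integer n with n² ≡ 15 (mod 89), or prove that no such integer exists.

No such integer exists.

Apply Euler's criterion with the prime 89: 15 is a quadratic residue iff 15^44 ≡ 1 (mod 89), and a non-residue iff it is ≡ −1.
Squaring successively (mod 89): 15^2 = 225 ≡ 47; 15^4 ≡ 47² = 2209 ≡ 73; 15^8 ≡ 73² = 5329 ≡ 78; 15^16 ≡ 78² = 6084 ≡ 32; 15^32 ≡ 32² = 1024 ≡ 45.
Since 44 = 32 + 8 + 4, 15^44 ≡ 45 · 78 · 73; multiplying out mod 89: 45·78 = 3510 ≡ 39, then 39·73 = 2847 ≡ 88. Thus 15^44 ≡ 88 ≡ −1 (mod 89).
The value −1 means 15 is a non-residue modulo 89, so n² ≡ 15 (mod 89) is impossible.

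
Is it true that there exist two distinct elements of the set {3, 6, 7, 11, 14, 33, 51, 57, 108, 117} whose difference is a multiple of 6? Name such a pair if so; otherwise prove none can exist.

3 mod 6 = 3 and 33 mod 6 = 3, so 33 − 3 = 30 = 5·6.

Yes: 3 and 33.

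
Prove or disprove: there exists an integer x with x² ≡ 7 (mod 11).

No such integer exists.

Computing x² mod 11 for x = 0, 1, …, 5 (enough, by the symmetry x ↦ 11 − x) gives 0, 1, 4, 9, 5, 3.
The set of squares mod 11 is therefore {0, 1, 3, 4, 5, 9}, which does not contain 7.
Hence no integer x has x² ≡ 7 (mod 11).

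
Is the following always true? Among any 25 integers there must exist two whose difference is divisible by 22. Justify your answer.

Yes.

There are exactly 22 possible remainders on division by 22.
Placing 25 integers into 22 classes, some class receives at least two — say a and b.
Their difference a − b is then a multiple of 22.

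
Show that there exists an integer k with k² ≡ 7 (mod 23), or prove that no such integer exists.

Apply Euler's criterion with the prime 23: 7 is a quadratic residue iff 7^11 ≡ 1 (mod 23), and a non-residue iff it is ≡ −1.
Squaring successively (mod 23): 7^2 = 49 ≡ 3; 7^4 ≡ 3² = 9 ≡ 9; 7^8 ≡ 9² = 81 ≡ 12.
Since 11 = 8 + 2 + 1, 7^11 ≡ 12 · 3 · 7; multiplying out mod 23: 12·3 = 36 ≡ 13, then 13·7 = 91 ≡ 22. Thus 7^11 ≡ 22 ≡ −1 (mod 23).
By Euler's criterion 7 is a quadratic non-residue mod 23: no k satisfies k² ≡ 7 (mod 23).

No such integer exists.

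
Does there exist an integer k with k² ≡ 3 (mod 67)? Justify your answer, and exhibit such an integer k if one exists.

Apply Euler's criterion with the prime 67: 3 is a quadratic residue iff 3^33 ≡ 1 (mod 67), and a non-residue iff it is ≡ −1.
Squaring successively (mod 67): 3^2 = 9 ≡ 9; 3^4 ≡ 9² = 81 ≡ 14; 3^8 ≡ 14² = 196 ≡ 62; 3^16 ≡ 62² = 3844 ≡ 25; 3^32 ≡ 25² = 625 ≡ 22.
Since 33 = 32 + 1, 3^33 ≡ 22 · 3; multiplying out mod 67: 22·3 = 66 ≡ 66. Thus 3^33 ≡ 66 ≡ −1 (mod 67).
By Euler's criterion 3 is a quadratic non-residue mod 67: no k satisfies k² ≡ 3 (mod 67).

No, no such integer exists.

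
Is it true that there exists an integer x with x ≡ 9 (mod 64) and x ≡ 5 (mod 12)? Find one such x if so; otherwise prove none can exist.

Here gcd(64, 12) = 4, and both 9 and 5 leave remainder 1 mod 4, so the system is consistent.
The integers ≡ 9 (mod 64) are 9, 73, 137, …; their remainders mod 12 are 9, 1, 5, so x = 137 is the first that is ≡ 5 (mod 12).
Verify: 137 = 2·64 + 9 and 137 = 11·12 + 5. ✓

x = 137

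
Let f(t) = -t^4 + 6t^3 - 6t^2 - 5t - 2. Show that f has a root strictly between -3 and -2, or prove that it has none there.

The endpoint values f(-3) = -284 and f(-2) = -80 are both negative. Claim: f(t) < 0 for every t in (-3, -2).
Shift to the endpoint -2: with t = -2 − u (0 < u < 1), one computes f(-2 − u) = -u^4 - 14u^3 - 66u^2 - 123u - 80.
The nonzero coefficients here are all negative, so for u > 0 every term is negative (or zero), and the constant term -80 is strictly negative.
Therefore f(t) < 0 throughout (-3, -2), and f has no zero there.

f has no root in that interval.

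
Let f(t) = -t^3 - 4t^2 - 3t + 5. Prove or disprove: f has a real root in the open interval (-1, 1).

Such a root exists.

f(-1) = 5 and f(1) = -3, which have opposite signs.
As a polynomial, f is continuous on every closed interval.
By the Intermediate Value Theorem f must vanish at some point of (-1, 1).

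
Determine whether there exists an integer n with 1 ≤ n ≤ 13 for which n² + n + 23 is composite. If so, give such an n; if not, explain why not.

At n = 6: 6² + 6 + 23 = 65 = 5·13, which is composite.

n = 6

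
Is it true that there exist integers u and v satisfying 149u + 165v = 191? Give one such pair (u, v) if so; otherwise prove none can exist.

u = 19, v = -16

Since gcd(149, 165) = 1, every integer is an integer combination of 149 and 165.
Dividing repeatedly: 165 = 1·149 + 16, 149 = 9·16 + 5, 16 = 3·5 + 1, 5 = 5·1 + 0.
Working back up the chain: 1 = 16 − 3·5 = 16 − 3·(149 − 9·16) = −3·149 + 28·16 = −3·149 + 28·(165 − 1·149) = 28·165 − 31·149. So 149·(-31) + 165·28 = 1.
Multiplying through by 191: u = (-31)·191 = -5921, v = 28·191 = 5348 is a solution.
Shifting by a multiple of (165, −149) keeps it a solution: u = -5921 + 36·165 = 19, v = 5348 − 36·149 = -16.
Check: 149·19 + 165·(-16) = 2831 − 2640 = 191. ✓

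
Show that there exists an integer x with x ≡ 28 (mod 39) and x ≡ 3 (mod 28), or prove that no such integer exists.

x = 535

Since 39 and 28 share no common factor, CRT says the pair of congruences has a solution (unique mod 1092).
Write x = 28 + 39t and require 28 + 39t ≡ 3 (mod 28), i.e. 39t ≡ 3 (mod 28).
39 ≡ 11 (mod 28), so this reads 11t ≡ 3 (mod 28). To invert 11 modulo 28: 28 = 2·11 + 6, 11 = 1·6 + 5, 6 = 1·5 + 1, 5 = 5·1 + 0, and unwinding, 1 = 6 − 1·5 = 6 − (11 − 1·6) = −11 + 2·6 = −11 + 2·(28 − 2·11) = 2·28 − 5·11. Thus 11⁻¹ ≡ -5 ≡ 23 (mod 28).
Therefore t ≡ 23·3 = 69 ≡ 13 (mod 28).
Taking t = 13 gives x = 28 + 39·13 = 535.
Verify: 535 = 13·39 + 28 and 535 = 19·28 + 3. ✓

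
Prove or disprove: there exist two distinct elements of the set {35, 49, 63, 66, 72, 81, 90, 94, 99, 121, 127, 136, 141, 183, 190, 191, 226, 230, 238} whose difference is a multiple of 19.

No, no such pair exists.

Residues mod 19: 35↦16, 49↦11, 63↦6, 66↦9, 72↦15, 81↦5, 90↦14, 94↦18, 99↦4, 121↦7, 127↦13, 136↦3, 141↦8, 183↦12, 190↦0, 191↦1, 226↦17, 230↦2, 238↦10.
All 19 residues are distinct, so no two elements differ by a multiple of 19.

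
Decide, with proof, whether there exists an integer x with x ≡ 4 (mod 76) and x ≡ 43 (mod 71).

x = 1676

gcd(76, 71) = 1, so the Chinese Remainder Theorem guarantees exactly one residue class mod 5396 satisfying both.
Any solution of the first congruence is x = 4 + 76t; substituting into the second, 76t ≡ 43 − 4 ≡ 39 (mod 71).
76 ≡ 5 (mod 71), so this reads 5t ≡ 39 (mod 71). Since 5·57 = 285 = 4·71 + 1, the inverse of 5 mod 71 is 57.
Multiplying by 57: t ≡ 57·39 = 2223 ≡ 22 (mod 71).
With t = 22: x = 4 + 76·22 = 1676.
Indeed 1676 ≡ 4 (mod 76) and 1676 ≡ 43 (mod 71).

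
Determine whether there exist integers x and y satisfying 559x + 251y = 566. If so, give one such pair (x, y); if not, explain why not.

559 and 251 are coprime, so 559x + 251y ranges over all of ℤ.
Euclidean algorithm: 559 = 2·251 + 57, 251 = 4·57 + 23, 57 = 2·23 + 11, 23 = 2·11 + 1, 11 = 11·1 + 0.
Back-substituting, 1 = 23 − 2·11 = 23 − 2·(57 − 2·23) = −2·57 + 5·23 = −2·57 + 5·(251 − 4·57) = 5·251 − 22·57 = 5·251 − 22·(559 − 2·251) = −22·559 + 49·251; that is, 559·(-22) + 251·49 = 1.
Multiplying through by 566: x = (-22)·566 = -12452, y = 49·566 = 27734 is a solution.
The general solution is x = -12452 + 251k, y = 27734 − 559k; taking k = 50 gives the smaller pair x = 98, y = -216.
Indeed 559·98 + 251·(-216) = 54782 − 54216 = 566.

x = 98, y = -216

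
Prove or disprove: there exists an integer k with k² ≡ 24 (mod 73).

k = 43

k = 43 works: 43² = 1849, and 1849 − 24 = 1825 = 25·73.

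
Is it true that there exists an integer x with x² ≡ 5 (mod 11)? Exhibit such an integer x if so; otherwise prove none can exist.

x = 4 works: 4² = 16, and 16 − 5 = 11 = 1·11.

x = 4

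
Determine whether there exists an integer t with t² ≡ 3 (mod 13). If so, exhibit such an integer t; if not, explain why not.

Take t = 9. Then 9² = 81 = 6·13 + 3, so 9² ≡ 3 (mod 13).

t = 9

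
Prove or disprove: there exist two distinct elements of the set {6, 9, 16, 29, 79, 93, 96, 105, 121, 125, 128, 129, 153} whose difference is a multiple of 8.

9 and 105 are such a pair.

9 mod 8 = 1 and 105 mod 8 = 1, so 105 − 9 = 96 = 12·8.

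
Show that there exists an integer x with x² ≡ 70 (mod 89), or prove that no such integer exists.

Apply Euler's criterion with the prime 89: 70 is a quadratic residue iff 70^44 ≡ 1 (mod 89), and a non-residue iff it is ≡ −1.
Repeated squaring mod 89: 70^2 = 4900 ≡ 5; 70^4 ≡ 5² = 25 ≡ 25; 70^8 ≡ 25² = 625 ≡ 2; 70^16 ≡ 2² = 4 ≡ 4; 70^32 ≡ 4² = 16 ≡ 16.
Since 44 = 32 + 8 + 4, 70^44 ≡ 16 · 2 · 25; multiplying out mod 89: 16·2 = 32 ≡ 32, then 32·25 = 800 ≡ 88. Thus 70^44 ≡ 88 ≡ −1 (mod 89).
By Euler's criterion 70 is a quadratic non-residue mod 89: no x satisfies x² ≡ 70 (mod 89).

There is no such integer.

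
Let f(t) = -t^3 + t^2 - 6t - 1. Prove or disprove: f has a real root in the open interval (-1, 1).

f(-1) = 7 and f(1) = -7, which have opposite signs.
Since f is a polynomial it is continuous on [-1, 1].
By the Intermediate Value Theorem f must vanish at some point of (-1, 1).

Such a root exists.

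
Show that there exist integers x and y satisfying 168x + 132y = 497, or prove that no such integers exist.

Both 168 and 132 are divisible by gcd(168, 132) = 12, hence so is any combination 168x + 132y.
But 497 is not a multiple of 12 (it leaves remainder 5).
So the equation is unsolvable over ℤ.

No, no such integers exist.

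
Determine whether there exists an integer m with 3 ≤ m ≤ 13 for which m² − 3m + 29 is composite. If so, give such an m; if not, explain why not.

At m = 8: 8² − 3·8 + 29 = 69 = 3·23, which is composite.

m = 8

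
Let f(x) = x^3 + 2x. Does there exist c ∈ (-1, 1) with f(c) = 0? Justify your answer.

Yes, such a c exists.

f(-1) = -3 and f(1) = 3, which have opposite signs.
Since f is a polynomial it is continuous on [-1, 1].
The Intermediate Value Theorem then guarantees some c ∈ (-1, 1) with f(c) = 0.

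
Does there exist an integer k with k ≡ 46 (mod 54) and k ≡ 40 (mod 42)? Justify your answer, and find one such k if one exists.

k = 208

The moduli are not coprime: gcd(54, 42) = 6. Compatibility requires 6 ∣ (40 − 46) = -6, which holds, so solutions exist.
The integers ≡ 46 (mod 54) are 46, 100, 154, 208, …; their remainders mod 42 are 4, 16, 28, 40, so k = 208 is the first that is ≡ 40 (mod 42).
Check: 208 mod 54 = 46, 208 mod 42 = 40. ✓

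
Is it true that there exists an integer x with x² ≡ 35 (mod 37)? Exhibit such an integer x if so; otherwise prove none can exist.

Apply Euler's criterion with the prime 37: 35 is a quadratic residue iff 35^18 ≡ 1 (mod 37), and a non-residue iff it is ≡ −1.
Squaring successively (mod 37): 35^2 = 1225 ≡ 4; 35^4 ≡ 4² = 16 ≡ 16; 35^8 ≡ 16² = 256 ≡ 34; 35^16 ≡ 34² = 1156 ≡ 9.
Since 18 = 16 + 2, 35^18 ≡ 9 · 4; multiplying out mod 37: 9·4 = 36 ≡ 36. Thus 35^18 ≡ 36 ≡ −1 (mod 37).
The value −1 means 35 is a non-residue modulo 37, so x² ≡ 35 (mod 37) is impossible.

No such integer exists.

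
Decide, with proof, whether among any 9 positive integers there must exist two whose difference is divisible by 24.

Consider the 9 integers 38, 39, …, 46. They lie in distinct residue classes modulo 24, since 9 ≤ 24.
No two share a residue, so no pair has difference divisible by 24; the claim fails for this set.

No; for instance {38, 39, 40, 41, 42, 43, 44, 45, 46} is a counterexample.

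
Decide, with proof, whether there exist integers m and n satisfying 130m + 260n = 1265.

No such integers exist.

Any value of 130m + 260n is a multiple of gcd(130, 260) = 130.
However 1265 leaves remainder 95 on division by 130.
Hence no integers m, n satisfy the equation.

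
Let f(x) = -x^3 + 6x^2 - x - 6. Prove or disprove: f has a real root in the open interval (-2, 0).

f(-2) = 28 and f(0) = -6, which have opposite signs.
As a polynomial, f is continuous on every closed interval.
By the Intermediate Value Theorem f must vanish at some point of (-2, 0).

Yes, f has a root in the interval.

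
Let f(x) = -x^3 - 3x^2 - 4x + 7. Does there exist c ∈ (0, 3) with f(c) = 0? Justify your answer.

Such a root exists.

f(0) = 7 and f(3) = -59, which have opposite signs.
As a polynomial, f is continuous on every closed interval.
By the Intermediate Value Theorem f must vanish at some point of (0, 3).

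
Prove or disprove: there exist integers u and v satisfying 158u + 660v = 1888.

Every value of 158u + 660v is a multiple of gcd(158, 660) = 2; since 2 ∣ 1888, solutions exist.
Dividing through by 2 reduces the equation to 79u + 330v = 944.
Run the Euclidean algorithm on 330 and 79: 330 = 4·79 + 14, 79 = 5·14 + 9, 14 = 1·9 + 5, 9 = 1·5 + 4, 5 = 1·4 + 1, 4 = 4·1 + 0.
Working back up the chain: 1 = 5 − 1·4 = 5 − (9 − 1·5) = −9 + 2·5 = −9 + 2·(14 − 1·9) = 2·14 − 3·9 = 2·14 − 3·(79 − 5·14) = −3·79 + 17·14 = −3·79 + 17·(330 − 4·79) = 17·330 − 71·79. So 79·(-71) + 330·17 = 1.
Times 944: 79·(-67024) + 330·16048 = 944, so (-67024, 16048) solves it.
Shifting by a multiple of (330, −79) keeps it a solution: u = -67024 + 204·330 = 296, v = 16048 − 204·79 = -68.
Indeed 158·296 + 660·(-68) = 46768 − 44880 = 1888.

u = 296, v = -68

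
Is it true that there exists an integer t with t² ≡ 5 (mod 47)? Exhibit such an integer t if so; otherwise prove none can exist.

No, no such integer exists.

47 is prime, so by Euler's criterion 5 is a square mod 47 iff 5^((47−1)/2) = 5^23 ≡ 1 (mod 47).
Repeated squaring mod 47: 5^2 = 25 ≡ 25; 5^4 ≡ 25² = 625 ≡ 14; 5^8 ≡ 14² = 196 ≡ 8; 5^16 ≡ 8² = 64 ≡ 17.
Since 23 = 16 + 4 + 2 + 1, 5^23 ≡ 17 · 14 · 25 · 5; multiplying out mod 47: 17·14 = 238 ≡ 3, then 3·25 = 75 ≡ 28, then 28·5 = 140 ≡ 46. Thus 5^23 ≡ 46 ≡ −1 (mod 47).
By Euler's criterion 5 is a quadratic non-residue mod 47: no t satisfies t² ≡ 5 (mod 47).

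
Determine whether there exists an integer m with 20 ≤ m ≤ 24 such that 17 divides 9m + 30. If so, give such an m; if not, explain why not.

There is no such integer m in that range.

At m = 20, 9·20 + 30 = 210 ≡ 6 (mod 17), and each step in m adds 9, giving residues 6, 15, 7, 16, 8 for m = 20, 21, …, 24.
The residue 0 does not occur, so no m in [20, 24] makes 9m + 30 a multiple of 17.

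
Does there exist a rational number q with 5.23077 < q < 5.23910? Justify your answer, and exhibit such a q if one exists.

q = 89/17

Scale by 17: the interval becomes (88.92309, 89.06470), which contains the integer 89.
Hence 89/17 is a rational number with 5.23077 < 89/17 < 5.23910.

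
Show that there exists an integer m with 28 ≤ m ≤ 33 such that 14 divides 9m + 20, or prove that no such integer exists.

m = 32

Scanning upward from m = 28 gives 272, 281, 290, 299, none divisible by 14. m = 32 works, since 9·32 + 20 = 308 = 22·14.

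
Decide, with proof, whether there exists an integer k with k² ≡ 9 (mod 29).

Take k = 3. Then 3² = 9, and since 0 ≤ 9 < 29 this is already reduced: 3² ≡ 9 (mod 29).

k = 3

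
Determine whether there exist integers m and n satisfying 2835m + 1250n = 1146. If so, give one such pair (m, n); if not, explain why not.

Both 2835 and 1250 are divisible by gcd(2835, 1250) = 5, hence so is any combination 2835m + 1250n.
However 1146 leaves remainder 1 on division by 5.
Hence no integers m, n satisfy the equation.

No such integers exist.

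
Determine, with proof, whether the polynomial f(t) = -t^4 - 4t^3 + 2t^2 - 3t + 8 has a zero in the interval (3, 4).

No.

The endpoint values f(3) = -172 and f(4) = -484 are both negative. Claim: f(t) < 0 for every t in (3, 4).
Shift to the endpoint 3: with t = 3 + u (0 < u < 1), one computes f(3 + u) = -u^4 - 16u^3 - 88u^2 - 207u - 172.
The nonzero coefficients here are all negative, so for u > 0 every term is negative (or zero), and the constant term -172 is strictly negative.
Therefore f(t) < 0 throughout (3, 4), and f has no zero there.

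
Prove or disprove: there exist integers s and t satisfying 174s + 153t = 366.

s = 32, t = -34

Since gcd(174, 153) = 3 and 366 = 3·122, Bézout's identity guarantees a solution.
Dividing through by 3 reduces the equation to 58s + 51t = 122.
Dividing repeatedly: 58 = 1·51 + 7, 51 = 7·7 + 2, 7 = 3·2 + 1, 2 = 2·1 + 0.
Back-substituting, 1 = 7 − 3·2 = 7 − 3·(51 − 7·7) = −3·51 + 22·7 = −3·51 + 22·(58 − 1·51) = 22·58 − 25·51; that is, 58·22 + 51·(-25) = 1.
Times 122: 58·2684 + 51·(-3050) = 122, so (2684, -3050) solves it.
Subtracting 52·51 from s and adding 52·58 to t gives the tidier solution (32, -34).
Check: 174·32 + 153·(-34) = 5568 − 5202 = 366. ✓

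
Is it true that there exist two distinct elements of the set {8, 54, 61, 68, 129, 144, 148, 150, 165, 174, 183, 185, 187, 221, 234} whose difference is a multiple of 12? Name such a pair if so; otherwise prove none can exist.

8 mod 12 = 8 and 68 mod 12 = 8, so 68 − 8 = 60 = 5·12.

The pair (8, 68) works.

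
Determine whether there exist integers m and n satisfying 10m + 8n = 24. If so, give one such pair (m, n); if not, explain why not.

Every value of 10m + 8n is a multiple of gcd(10, 8) = 2; since 2 ∣ 24, solutions exist.
Dividing through by 2 reduces the equation to 5m + 4n = 12.
Euclidean algorithm: 5 = 1·4 + 1, 4 = 4·1 + 0.
Working back up the chain: 1 = 5 − 1·4. So 5·1 + 4·(-1) = 1.
Times 12: 5·12 + 4·(-12) = 12, so (12, -12) solves it.
The general solution is m = 12 + 4k, n = -12 − 5k; taking k = -3 gives the smaller pair m = 0, n = 3.
Check: 10·0 + 8·3 = 0 + 24 = 24. ✓

m = 0, n = 3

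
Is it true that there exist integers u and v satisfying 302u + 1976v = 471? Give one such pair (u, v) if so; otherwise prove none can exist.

Both 302 and 1976 are divisible by gcd(302, 1976) = 2, hence so is any combination 302u + 1976v.
But 471 is not a multiple of 2 (it leaves remainder 1).
Therefore 302u + 1976v = 471 has no solution in integers.

There are no such integers.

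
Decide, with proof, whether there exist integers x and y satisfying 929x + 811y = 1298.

Since gcd(929, 811) = 1, every integer is an integer combination of 929 and 811.
Dividing repeatedly: 929 = 1·811 + 118, 811 = 6·118 + 103, 118 = 1·103 + 15, 103 = 6·15 + 13, 15 = 1·13 + 2, 13 = 6·2 + 1, 2 = 2·1 + 0.
Unwinding: 1 = 13 − 6·2 = 13 − 6·(15 − 1·13) = −6·15 + 7·13 = −6·15 + 7·(103 − 6·15) = 7·103 − 48·15 = 7·103 − 48·(118 − 1·103) = −48·118 + 55·103 = −48·118 + 55·(811 − 6·118) = 55·811 − 378·118 = 55·811 − 378·(929 − 1·811) = −378·929 + 433·811, i.e. 929·(-378) + 811·433 = 1.
Multiplying through by 1298: x = (-378)·1298 = -490644, y = 433·1298 = 562034 is a solution.
The general solution is x = -490644 + 811k, y = 562034 − 929k; taking k = 605 gives the smaller pair x = 11, y = -11.
Indeed 929·11 + 811·(-11) = 10219 − 8921 = 1298.

x = 11, y = -11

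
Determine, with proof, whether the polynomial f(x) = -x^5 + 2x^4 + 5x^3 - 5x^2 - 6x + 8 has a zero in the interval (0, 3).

f(0) = 8 and f(3) = -1, which have opposite signs.
Since f is a polynomial it is continuous on [0, 3].
By the Intermediate Value Theorem f must vanish at some point of (0, 3).

Yes, f has a root in the interval.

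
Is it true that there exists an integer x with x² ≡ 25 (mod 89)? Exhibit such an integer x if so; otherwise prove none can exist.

x = 84

Take x = 84. Then 84² = 7056 = 79·89 + 25, so 84² ≡ 25 (mod 89).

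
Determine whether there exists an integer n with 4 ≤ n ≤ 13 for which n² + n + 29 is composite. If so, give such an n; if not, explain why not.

At n = 4: 4² + 4 + 29 = 49 = 7·7, which is composite.

n = 4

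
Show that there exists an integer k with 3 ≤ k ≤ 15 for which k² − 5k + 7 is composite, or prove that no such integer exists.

k = 13

At k = 13: 13² − 5·13 + 7 = 111 = 3·37, which is composite.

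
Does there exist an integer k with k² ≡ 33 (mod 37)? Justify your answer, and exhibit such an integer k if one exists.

k = 25

k = 25 works: 25² = 625, and 625 − 33 = 592 = 16·37.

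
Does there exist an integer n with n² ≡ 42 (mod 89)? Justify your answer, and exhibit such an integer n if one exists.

n = 65 works: 65² = 4225, and 4225 − 42 = 4183 = 47·89.

n = 65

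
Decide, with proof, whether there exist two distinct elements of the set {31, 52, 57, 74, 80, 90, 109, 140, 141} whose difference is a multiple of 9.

No such pair exists.

Reduce each element modulo 9: 31↦4, 52↦7, 57↦3, 74↦2, 80↦8, 90↦0, 109↦1, 140↦5, 141↦6.
All 9 residues are distinct, so no two elements differ by a multiple of 9.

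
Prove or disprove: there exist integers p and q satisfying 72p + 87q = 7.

gcd(72, 87) = 3, so every integer of the form 72p + 87q is a multiple of 3.
However 7 leaves remainder 1 on division by 3.
Therefore 72p + 87q = 7 has no solution in integers.

There are no such integers.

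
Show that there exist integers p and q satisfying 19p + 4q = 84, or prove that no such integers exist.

19 and 4 are coprime, so 19p + 4q ranges over all of ℤ.
Dividing repeatedly: 19 = 4·4 + 3, 4 = 1·3 + 1, 3 = 3·1 + 0.
Unwinding: 1 = 4 − 1·3 = 4 − (19 − 4·4) = −19 + 5·4, i.e. 19·(-1) + 4·5 = 1.
Multiplying through by 84: p = (-1)·84 = -84, q = 5·84 = 420 is a solution.
Adding 21·4 to p and subtracting 21·19 from q gives the tidier solution (0, 21).
Indeed 19·0 + 4·21 = 0 + 84 = 84.

p = 0, q = 21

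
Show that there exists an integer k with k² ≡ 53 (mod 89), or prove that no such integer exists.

k = 63

Take k = 63. Then 63² = 3969 = 44·89 + 53, so 63² ≡ 53 (mod 89).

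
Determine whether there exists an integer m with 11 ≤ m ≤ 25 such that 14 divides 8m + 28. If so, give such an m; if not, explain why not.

m = 14

Scanning upward from m = 11 gives 116, 124, 132, none divisible by 14. At m = 14 we get 8·14 + 28 = 140, and 140 = 14·10.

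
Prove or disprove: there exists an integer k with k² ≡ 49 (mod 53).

k = 46 works: 46² = 2116, and 2116 − 49 = 2067 = 39·53.

k = 46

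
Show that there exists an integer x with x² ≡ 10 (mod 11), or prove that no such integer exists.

There is no such integer.

Squares mod 11 repeat after x = 5 (as (−x)² = x²); for x = 0..5 they are 0, 1, 4, 9, 5, 3.
The set of squares mod 11 is therefore {0, 1, 3, 4, 5, 9}, which does not contain 10.
Therefore x² ≡ 10 (mod 11) has no solution.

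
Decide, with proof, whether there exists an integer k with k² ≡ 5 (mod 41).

k = 13 works: 13² = 169, and 169 − 5 = 164 = 4·41.

k = 13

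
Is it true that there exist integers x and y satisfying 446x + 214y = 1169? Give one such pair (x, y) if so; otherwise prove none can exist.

gcd(446, 214) = 2, so every integer of the form 446x + 214y is a multiple of 2.
But 1169 is not a multiple of 2 (it leaves remainder 1).
Hence no integers x, y satisfy the equation.

No, no such integers exist.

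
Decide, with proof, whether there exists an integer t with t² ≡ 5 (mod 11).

t = 7

t = 7 works: 7² = 49, and 49 − 5 = 44 = 4·11.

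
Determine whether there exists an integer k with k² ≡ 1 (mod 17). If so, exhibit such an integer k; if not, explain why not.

k = 16 works: 16² = 256, and 256 − 1 = 255 = 15·17.

k = 16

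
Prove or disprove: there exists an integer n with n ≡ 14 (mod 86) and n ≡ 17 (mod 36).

No, no such integer exists.

gcd(86, 36) = 2. If n ≡ 14 (mod 86) and n ≡ 17 (mod 36), then n ≡ 14 (mod 2) and n ≡ 17 (mod 2).
However 14 ≡ 0 and 17 ≡ 1 (mod 2), and 0 ≠ 1.
Therefore no such n exists.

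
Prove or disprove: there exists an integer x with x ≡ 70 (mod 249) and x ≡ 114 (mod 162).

No such integer exists.

gcd(249, 162) = 3. If x ≡ 70 (mod 249) and x ≡ 114 (mod 162), then x ≡ 70 (mod 3) and x ≡ 114 (mod 3).
These are incompatible: 70 − 114 = -44 is not divisible by 3.
Therefore no such x exists.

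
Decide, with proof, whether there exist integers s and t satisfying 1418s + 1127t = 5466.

s = 530, t = -662

1418 and 1127 are coprime, so 1418s + 1127t ranges over all of ℤ.
Run the Euclidean algorithm on 1418 and 1127: 1418 = 1·1127 + 291, 1127 = 3·291 + 254, 291 = 1·254 + 37, 254 = 6·37 + 32, 37 = 1·32 + 5, 32 = 6·5 + 2, 5 = 2·2 + 1, 2 = 2·1 + 0.
Back-substituting, 1 = 5 − 2·2 = 5 − 2·(32 − 6·5) = −2·32 + 13·5 = −2·32 + 13·(37 − 1·32) = 13·37 − 15·32 = 13·37 − 15·(254 − 6·37) = −15·254 + 103·37 = −15·254 + 103·(291 − 1·254) = 103·291 − 118·254 = 103·291 − 118·(1127 − 3·291) = −118·1127 + 457·291 = −118·1127 + 457·(1418 − 1·1127) = 457·1418 − 575·1127; that is, 1418·457 + 1127·(-575) = 1.
Times 5466: 1418·2497962 + 1127·(-3142950) = 5466, so (2497962, -3142950) solves it.
Shifting by a multiple of (1127, −1418) keeps it a solution: s = 2497962 − 2216·1127 = 530, t = -3142950 + 2216·1418 = -662.
Indeed 1418·530 + 1127·(-662) = 751540 − 746074 = 5466.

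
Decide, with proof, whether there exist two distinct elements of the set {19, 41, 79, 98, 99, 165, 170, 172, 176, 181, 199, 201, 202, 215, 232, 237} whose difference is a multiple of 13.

The pair (19, 201) works.

19 mod 13 = 6 and 201 mod 13 = 6, so 201 − 19 = 182 = 14·13.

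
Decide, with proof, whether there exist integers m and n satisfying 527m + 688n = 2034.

m = 654, n = -498

527 and 688 are coprime, so 527m + 688n ranges over all of ℤ.
Euclidean algorithm: 688 = 1·527 + 161, 527 = 3·161 + 44, 161 = 3·44 + 29, 44 = 1·29 + 15, 29 = 1·15 + 14, 15 = 1·14 + 1, 14 = 14·1 + 0.
Working back up the chain: 1 = 15 − 1·14 = 15 − (29 − 1·15) = −29 + 2·15 = −29 + 2·(44 − 1·29) = 2·44 − 3·29 = 2·44 − 3·(161 − 3·44) = −3·161 + 11·44 = −3·161 + 11·(527 − 3·161) = 11·527 − 36·161 = 11·527 − 36·(688 − 1·527) = −36·688 + 47·527. So 527·47 + 688·(-36) = 1.
Times 2034: 527·95598 + 688·(-73224) = 2034, so (95598, -73224) solves it.
Subtracting 138·688 from m and adding 138·527 to n gives the tidier solution (654, -498).
Indeed 527·654 + 688·(-498) = 344658 − 342624 = 2034.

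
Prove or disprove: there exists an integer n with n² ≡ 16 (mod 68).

Take n = 4. Then 4² = 16, and since 0 ≤ 16 < 68 this is already reduced: 4² ≡ 16 (mod 68).

n = 4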